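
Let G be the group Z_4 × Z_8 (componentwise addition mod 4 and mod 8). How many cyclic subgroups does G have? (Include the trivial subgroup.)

14

Group the elements of G by the cyclic subgroup they generate; each cyclic subgroup of order d accounts for φ(d) elements.
Cyclic subgroups by order — order 1: 1; order 2: 3; order 4: 6; order 8: 4.
Total: 14.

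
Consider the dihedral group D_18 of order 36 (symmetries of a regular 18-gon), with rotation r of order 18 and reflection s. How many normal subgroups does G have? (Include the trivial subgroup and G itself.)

9

G has 45 subgroups. Checking conjugation-invariance by order — order 1: 1/1 normal; order 2: 1/19 normal; order 3: 1/1 normal; order 4: 0/9 normal; order 6: 1/7 normal; order 9: 1/1 normal; order 12: 0/3 normal; order 18: 3/3 normal; order 36: 1/1 normal.
Total normal subgroups: 9.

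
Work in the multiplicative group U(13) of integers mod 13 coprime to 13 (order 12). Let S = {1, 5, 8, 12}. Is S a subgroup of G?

|S| = 4 divides |G| = 12, consistent with Lagrange.
S contains the identity, every element's inverse is in S, and S is closed under ·: it is a subgroup.
In fact S = ⟨8⟩.

Yes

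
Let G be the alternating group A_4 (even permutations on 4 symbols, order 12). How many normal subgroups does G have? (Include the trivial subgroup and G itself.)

3

G has 10 subgroups. Checking conjugation-invariance by order — order 1: 1/1 normal; order 2: 0/3 normal; order 3: 0/4 normal; order 4: 1/1 normal; order 12: 1/1 normal.
Total normal subgroups: 3.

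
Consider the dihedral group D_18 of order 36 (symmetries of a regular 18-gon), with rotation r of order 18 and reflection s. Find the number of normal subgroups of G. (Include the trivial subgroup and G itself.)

9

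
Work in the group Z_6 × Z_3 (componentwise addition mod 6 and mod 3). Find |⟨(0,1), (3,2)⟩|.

|⟨(0,1)⟩| = 3 and |⟨(3,2)⟩| = 6, so |H| is a multiple of lcm(3, 6) = 6 and divides |G| = 18.
Closing under the operation: H = {(0,0), (0,1), (0,2), (3,0), (3,1), (3,2)}, so |H| = 6.

6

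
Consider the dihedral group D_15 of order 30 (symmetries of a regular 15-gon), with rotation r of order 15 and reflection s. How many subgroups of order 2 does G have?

|G| = 30 and 2 | 30, so subgroups of order 2 are possible by Lagrange.
The subgroups of order 2 are: {e, r^10s}; {e, r^11s}; {e, r^12s}; {e, r^13s}; … (15 in all).
So G has 15 subgroups of order 2.

15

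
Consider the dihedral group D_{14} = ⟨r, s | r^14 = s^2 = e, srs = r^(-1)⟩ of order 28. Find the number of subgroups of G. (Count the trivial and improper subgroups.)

28

|G| = 28, so by Lagrange every subgroup order divides 28. Divisors: 1, 2, 4, 7, 14, 28.
Subgroups by order — order 1: 1; order 2: 15; order 4: 7; order 7: 1; order 14: 3; order 28: 1.
Total: 1 + 15 + 7 + 1 + 3 + 1 = 28.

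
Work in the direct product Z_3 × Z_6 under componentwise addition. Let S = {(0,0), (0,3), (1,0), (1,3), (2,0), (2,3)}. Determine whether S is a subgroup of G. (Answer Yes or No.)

|S| = 6 divides |G| = 18, consistent with Lagrange.
S contains the identity, every element's inverse is in S, and S is closed under +: it is a subgroup.
In fact S = ⟨(2,3)⟩.

Yes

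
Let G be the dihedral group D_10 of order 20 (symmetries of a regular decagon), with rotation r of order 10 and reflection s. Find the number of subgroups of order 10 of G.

3

|G| = 20 and 10 | 20, so subgroups of order 10 are possible by Lagrange.
The subgroups of order 10 are: {e, r, r^2, r^3, r^4, r^5, r^6, r^7, r^8, r^9}; {e, r^2, r^4, r^6, r^8, s, r^2s, r^4s, r^6s, r^8s}; {e, r^2, r^4, r^6, r^8, rs, r^3s, r^5s, r^7s, r^9s}.
So G has 3 subgroups of order 10.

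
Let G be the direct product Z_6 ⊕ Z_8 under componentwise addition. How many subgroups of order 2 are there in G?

|G| = 48 and 2 | 48, so subgroups of order 2 are possible by Lagrange.
The subgroups of order 2 are: {(0,0), (0,4)}; {(0,0), (3,0)}; {(0,0), (3,4)}.
So G has 3 subgroups of order 2.

3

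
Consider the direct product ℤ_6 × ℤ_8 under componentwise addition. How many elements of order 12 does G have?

8

An element (a,b) has order lcm(ord(a), ord(b)); count pairs with lcm equal to 12.
Enumerating gives 8 such elements.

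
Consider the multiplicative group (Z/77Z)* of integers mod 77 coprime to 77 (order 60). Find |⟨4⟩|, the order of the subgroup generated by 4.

Compute successive powers of 4 mod 77: 4, 16, 64, 25, 23, 15, 60, 9, …; 4^15 ≡ 1 (mod 77).
So |⟨4⟩| = 15.

15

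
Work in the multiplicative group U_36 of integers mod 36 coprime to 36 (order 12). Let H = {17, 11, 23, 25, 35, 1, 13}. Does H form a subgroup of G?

|H| = 7 does not divide |G| = 12, so by Lagrange H is not a subgroup.

No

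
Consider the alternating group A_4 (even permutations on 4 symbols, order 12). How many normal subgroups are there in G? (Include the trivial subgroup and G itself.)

G has 10 subgroups. Checking conjugation-invariance by order — order 1: 1/1 normal; order 2: 0/3 normal; order 3: 0/4 normal; order 4: 1/1 normal; order 12: 1/1 normal.
Total normal subgroups: 3.

3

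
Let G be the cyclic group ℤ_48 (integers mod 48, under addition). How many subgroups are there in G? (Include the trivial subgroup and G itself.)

10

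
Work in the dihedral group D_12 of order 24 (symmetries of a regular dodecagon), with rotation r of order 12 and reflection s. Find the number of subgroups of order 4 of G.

7

|G| = 24 and 4 | 24, so subgroups of order 4 are possible by Lagrange.
The subgroups of order 4 are: {e, r^6, r^4s, r^10s}; {e, r^6, r^5s, r^11s}; {e, r^6, r^2s, r^8s}; {e, r^3, r^6, r^9}; … (7 in all).
So G has 7 subgroups of order 4.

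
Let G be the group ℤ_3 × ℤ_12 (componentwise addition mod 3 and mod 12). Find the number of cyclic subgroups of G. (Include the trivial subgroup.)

Group the elements of G by the cyclic subgroup they generate; each cyclic subgroup of order d accounts for φ(d) elements.
Cyclic subgroups by order — order 1: 1; order 2: 1; order 3: 4; order 4: 1; order 6: 4; order 12: 4.
Total: 15.

15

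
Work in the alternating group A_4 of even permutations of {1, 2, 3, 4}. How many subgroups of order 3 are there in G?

|G| = 12 and 3 | 12, so subgroups of order 3 are possible by Lagrange.
The subgroups of order 3 are: {e, (1 2 3), (1 3 2)}; {e, (1 2 4), (1 4 2)}; {e, (1 3 4), (1 4 3)}; {e, (2 3 4), (2 4 3)}.
So G has 4 subgroups of order 3.

4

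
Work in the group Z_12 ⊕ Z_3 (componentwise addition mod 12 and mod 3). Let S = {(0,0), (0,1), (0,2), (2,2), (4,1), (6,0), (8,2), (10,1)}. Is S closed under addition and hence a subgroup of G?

No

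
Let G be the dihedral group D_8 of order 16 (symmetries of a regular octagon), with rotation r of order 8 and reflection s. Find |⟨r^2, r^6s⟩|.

8

|⟨r^2⟩| = 4 and |⟨r^6s⟩| = 2, so |H| is a multiple of lcm(4, 2) = 4 and divides |G| = 16.
Closing under the operation: H = {e, r^2, r^4, r^6, s, r^2s, r^4s, r^6s}, so |H| = 8.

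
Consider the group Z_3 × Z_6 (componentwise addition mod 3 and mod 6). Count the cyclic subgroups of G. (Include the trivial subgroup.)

A cyclic subgroup of order d is generated by each of its φ(d) elements of order d, so the cyclic subgroups of order d number (#elements of order d)/φ(d).
Cyclic subgroups by order — order 1: 1; order 2: 1; order 3: 4; order 6: 4.
Total: 10.

10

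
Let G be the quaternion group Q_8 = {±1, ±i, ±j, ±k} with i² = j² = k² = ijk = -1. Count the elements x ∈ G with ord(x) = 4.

The elements of order 4 are: i, -i, j, -j, k, -k.
That's 6.

6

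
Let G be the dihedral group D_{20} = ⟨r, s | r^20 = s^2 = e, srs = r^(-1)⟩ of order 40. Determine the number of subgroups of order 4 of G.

11

|G| = 40 and 4 | 40, so subgroups of order 4 are possible by Lagrange.
The subgroups of order 4 are: {e, r^10, s, r^10s}; {e, r^10, rs, r^11s}; {e, r^10, r^2s, r^12s}; {e, r^10, r^3s, r^13s}; … (11 in all).
So G has 11 subgroups of order 4.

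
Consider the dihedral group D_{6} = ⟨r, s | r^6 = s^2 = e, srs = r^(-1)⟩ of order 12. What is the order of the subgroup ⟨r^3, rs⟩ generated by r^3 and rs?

4

|⟨r^3⟩| = 2 and |⟨rs⟩| = 2, so |H| is a multiple of lcm(2, 2) = 2 and divides |G| = 12.
Closing under the operation: H = {e, r^3, rs, r^4s}, so |H| = 4.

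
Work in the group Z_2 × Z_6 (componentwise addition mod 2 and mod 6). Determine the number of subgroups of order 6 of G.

3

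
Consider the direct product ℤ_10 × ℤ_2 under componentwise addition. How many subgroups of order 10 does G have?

|G| = 20 and 10 | 20, so subgroups of order 10 are possible by Lagrange.
The subgroups of order 10 are: {(0,0), (0,1), (2,0), (2,1), (4,0), (4,1), (6,0), (6,1), (8,0), (8,1)}; {(0,0), (1,0), (2,0), (3,0), (4,0), (5,0), (6,0), (7,0), (8,0), (9,0)}; {(0,0), (1,1), (2,0), (3,1), (4,0), (5,1), (6,0), (7,1), (8,0), (9,1)}.
So G has 3 subgroups of order 10.

3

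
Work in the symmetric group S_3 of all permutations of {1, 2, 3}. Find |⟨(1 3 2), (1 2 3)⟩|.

|⟨(1 3 2)⟩| = 3 and |⟨(1 2 3)⟩| = 3, so |H| is a multiple of lcm(3, 3) = 3 and divides |G| = 6.
Closing under the operation: H = {e, (1 2 3), (1 3 2)}, so |H| = 3.

3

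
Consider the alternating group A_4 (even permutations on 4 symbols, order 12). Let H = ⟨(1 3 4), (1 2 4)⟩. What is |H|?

|⟨(1 3 4)⟩| = 3 and |⟨(1 2 4)⟩| = 3, so |H| is a multiple of lcm(3, 3) = 3 and divides |G| = 12.
Closing {(1 3 4), (1 2 4)} under the group operation gives all of G, so |H| = 12.

12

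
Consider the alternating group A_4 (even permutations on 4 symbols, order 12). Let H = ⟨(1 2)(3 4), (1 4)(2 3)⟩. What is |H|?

|⟨(1 2)(3 4)⟩| = 2 and |⟨(1 4)(2 3)⟩| = 2, so |H| is a multiple of lcm(2, 2) = 2 and divides |G| = 12.
Closing under the operation: H = {e, (1 2)(3 4), (1 3)(2 4), (1 4)(2 3)}, so |H| = 4.

4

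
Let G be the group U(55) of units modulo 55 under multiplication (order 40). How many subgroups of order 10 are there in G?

3

|G| = 40 and 10 | 40, so subgroups of order 10 are possible by Lagrange.
The subgroups of order 10 are: {1, 4, 9, 14, 16, 26, 31, 34, 36, 49}; {1, 16, 19, 24, 26, 29, 31, 36, 39, 54}; {1, 6, 16, 21, 26, 31, 36, 41, 46, 51}.
So G has 3 subgroups of order 10.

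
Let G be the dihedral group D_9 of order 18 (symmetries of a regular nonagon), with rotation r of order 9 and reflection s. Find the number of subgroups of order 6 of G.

|G| = 18 and 6 | 18, so subgroups of order 6 are possible by Lagrange.
The subgroups of order 6 are: {e, r^3, r^6, r^2s, r^5s, r^8s}; {e, r^3, r^6, s, r^3s, r^6s}; {e, r^3, r^6, rs, r^4s, r^7s}.
So G has 3 subgroups of order 6.

3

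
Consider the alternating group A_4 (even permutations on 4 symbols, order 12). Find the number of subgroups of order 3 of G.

4

|G| = 12 and 3 | 12, so subgroups of order 3 are possible by Lagrange.
The subgroups of order 3 are: {e, (1 2 3), (1 3 2)}; {e, (1 2 4), (1 4 2)}; {e, (1 3 4), (1 4 3)}; {e, (2 3 4), (2 4 3)}.
So G has 4 subgroups of order 3.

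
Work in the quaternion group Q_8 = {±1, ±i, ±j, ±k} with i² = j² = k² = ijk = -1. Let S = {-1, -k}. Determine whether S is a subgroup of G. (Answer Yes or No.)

The identity 1 ∉ S, so S is not a subgroup.

No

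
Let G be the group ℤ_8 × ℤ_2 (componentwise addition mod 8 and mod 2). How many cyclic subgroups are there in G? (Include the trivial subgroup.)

8

Each element a generates a cyclic subgroup ⟨a⟩; distinct elements may generate the same one (a cyclic group of order d has φ(d) generators).
Cyclic subgroups by order — order 1: 1; order 2: 3; order 4: 2; order 8: 2.
Total: 8.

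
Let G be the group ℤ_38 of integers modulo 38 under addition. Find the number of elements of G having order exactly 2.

In a cyclic group of order 38, the number of elements of order d (for d | 38) is φ(d).
φ(2) = 1.

1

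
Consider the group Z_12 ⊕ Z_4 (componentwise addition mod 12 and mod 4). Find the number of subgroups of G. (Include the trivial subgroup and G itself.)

|G| = 48, so by Lagrange every subgroup order divides 48. Divisors: 1, 2, 3, 4, 6, 8, 12, 16, 24, 48.
Subgroups by order — order 1: 1; order 2: 3; order 3: 1; order 4: 7; order 6: 3; order 8: 3; order 12: 7; order 16: 1; order 24: 3; order 48: 1.
Total: 1 + 3 + 1 + 7 + 3 + 3 + 7 + 1 + 3 + 1 = 30.

30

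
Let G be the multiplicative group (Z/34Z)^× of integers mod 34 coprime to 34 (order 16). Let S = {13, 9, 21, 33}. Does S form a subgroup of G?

No

The identity 1 ∉ S, so S is not a subgroup.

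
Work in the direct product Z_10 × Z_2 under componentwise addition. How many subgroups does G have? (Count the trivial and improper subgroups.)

|G| = 20, so by Lagrange every subgroup order divides 20. Divisors: 1, 2, 4, 5, 10, 20.
Subgroups by order — order 1: 1; order 2: 3; order 4: 1; order 5: 1; order 10: 3; order 20: 1.
Total: 1 + 3 + 1 + 1 + 3 + 1 = 10.

10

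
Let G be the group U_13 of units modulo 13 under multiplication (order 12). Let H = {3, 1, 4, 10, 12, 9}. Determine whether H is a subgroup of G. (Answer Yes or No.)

Yes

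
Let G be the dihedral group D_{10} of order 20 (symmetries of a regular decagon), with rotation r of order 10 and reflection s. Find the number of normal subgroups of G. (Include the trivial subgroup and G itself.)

7

G has 22 subgroups. Checking conjugation-invariance by order — order 1: 1/1 normal; order 2: 1/11 normal; order 4: 0/5 normal; order 5: 1/1 normal; order 10: 3/3 normal; order 20: 1/1 normal.
Total normal subgroups: 7.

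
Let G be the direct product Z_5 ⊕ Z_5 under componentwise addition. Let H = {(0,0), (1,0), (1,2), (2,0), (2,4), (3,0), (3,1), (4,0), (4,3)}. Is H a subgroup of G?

|H| = 9 does not divide |G| = 25, so by Lagrange H is not a subgroup.

No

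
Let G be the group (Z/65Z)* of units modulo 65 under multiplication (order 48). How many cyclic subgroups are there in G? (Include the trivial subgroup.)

Group the elements of G by the cyclic subgroup they generate; each cyclic subgroup of order d accounts for φ(d) elements.
Cyclic subgroups by order — order 1: 1; order 2: 3; order 3: 1; order 4: 6; order 6: 3; order 12: 6.
Total: 20.

20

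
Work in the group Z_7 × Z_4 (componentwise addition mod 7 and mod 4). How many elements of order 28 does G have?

An element (a,b) has order lcm(ord(a), ord(b)); count pairs with lcm equal to 28.
Enumerating gives 12 such elements.

12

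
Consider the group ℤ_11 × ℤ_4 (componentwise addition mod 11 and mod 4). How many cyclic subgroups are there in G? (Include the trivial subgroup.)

Group the elements of G by the cyclic subgroup they generate; each cyclic subgroup of order d accounts for φ(d) elements.
Cyclic subgroups by order — order 1: 1; order 2: 1; order 4: 1; order 11: 1; order 22: 1; order 44: 1.
Total: 6.

6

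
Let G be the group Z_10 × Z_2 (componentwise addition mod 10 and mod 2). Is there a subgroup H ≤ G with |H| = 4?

Yes

4 | 20. A subgroup of order 4 is {(0,0), (0,1), (5,0), (5,1)}.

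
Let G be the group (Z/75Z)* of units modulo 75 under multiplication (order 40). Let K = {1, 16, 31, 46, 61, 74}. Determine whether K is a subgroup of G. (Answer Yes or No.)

No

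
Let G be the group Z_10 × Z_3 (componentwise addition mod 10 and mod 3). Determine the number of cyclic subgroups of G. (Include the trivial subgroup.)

8

Group the elements of G by the cyclic subgroup they generate; each cyclic subgroup of order d accounts for φ(d) elements.
Cyclic subgroups by order — order 1: 1; order 2: 1; order 3: 1; order 5: 1; order 6: 1; order 10: 1; order 15: 1; order 30: 1.
Total: 8.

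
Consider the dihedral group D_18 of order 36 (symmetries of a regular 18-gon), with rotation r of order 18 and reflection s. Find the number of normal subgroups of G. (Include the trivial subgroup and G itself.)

9

G has 45 subgroups. Checking conjugation-invariance by order — order 1: 1/1 normal; order 2: 1/19 normal; order 3: 1/1 normal; order 4: 0/9 normal; order 6: 1/7 normal; order 9: 1/1 normal; order 12: 0/3 normal; order 18: 3/3 normal; order 36: 1/1 normal.
Total normal subgroups: 9.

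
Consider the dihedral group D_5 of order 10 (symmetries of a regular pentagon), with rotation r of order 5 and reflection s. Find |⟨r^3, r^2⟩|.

|⟨r^3⟩| = 5 and |⟨r^2⟩| = 5, so |H| is a multiple of lcm(5, 5) = 5 and divides |G| = 10.
Closing under the operation: H = {e, r, r^2, r^3, r^4}, so |H| = 5.

5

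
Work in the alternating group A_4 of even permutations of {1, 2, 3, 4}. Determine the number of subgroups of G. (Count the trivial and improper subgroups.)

|G| = 12, so by Lagrange every subgroup order divides 12. Divisors: 1, 2, 3, 4, 6, 12.
Subgroups by order — order 1: 1; order 2: 3; order 3: 4; order 4: 1; order 6: 0; order 12: 1.
Total: 1 + 3 + 4 + 1 + 0 + 1 = 10.

10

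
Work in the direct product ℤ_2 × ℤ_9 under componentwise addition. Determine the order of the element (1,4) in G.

The order of (1,4) in Z_2 × Z_9 is lcm(ord(1) in Z_2, ord(4) in Z_9).
ord(1) = 2 and ord(4) = 9, so |⟨(1,4)⟩| = lcm(2, 9) = 18.

18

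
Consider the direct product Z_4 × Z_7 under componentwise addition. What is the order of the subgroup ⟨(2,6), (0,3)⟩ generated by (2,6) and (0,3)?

14

|⟨(2,6)⟩| = 14 and |⟨(0,3)⟩| = 7, so |H| is a multiple of lcm(14, 7) = 14 and divides |G| = 28.
Closing under the operation: H = {(0,0), (0,1), (0,2), (0,3), (0,4), (0,5), (0,6), (2,0), (2,1), (2,2), (2,3), (2,4), (2,5), (2,6)}, so |H| = 14.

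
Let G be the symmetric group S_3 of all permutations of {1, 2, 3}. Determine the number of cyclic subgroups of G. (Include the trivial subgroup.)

5

Each element a generates a cyclic subgroup ⟨a⟩; distinct elements may generate the same one (a cyclic group of order d has φ(d) generators).
Cyclic subgroups by order — order 1: 1; order 2: 3; order 3: 1.
Total: 5.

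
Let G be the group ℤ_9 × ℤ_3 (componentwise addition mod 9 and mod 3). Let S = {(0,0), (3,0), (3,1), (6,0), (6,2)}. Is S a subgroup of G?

|S| = 5 does not divide |G| = 27, so by Lagrange S is not a subgroup.

No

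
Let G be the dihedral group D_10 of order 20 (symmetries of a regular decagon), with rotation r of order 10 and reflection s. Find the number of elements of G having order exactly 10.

4

The elements of order 10 are: r, r^3, r^7, r^9.
That's 4.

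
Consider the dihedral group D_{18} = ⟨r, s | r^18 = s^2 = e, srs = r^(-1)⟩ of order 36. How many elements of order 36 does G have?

No element of G has order 36 (even though 36 | 36).

0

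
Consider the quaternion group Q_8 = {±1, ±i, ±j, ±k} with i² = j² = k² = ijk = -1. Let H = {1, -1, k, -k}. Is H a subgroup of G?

|H| = 4 divides |G| = 8, consistent with Lagrange.
H contains the identity, every element's inverse is in H, and H is closed under ·: it is a subgroup.
In fact H = ⟨-k⟩.

Yes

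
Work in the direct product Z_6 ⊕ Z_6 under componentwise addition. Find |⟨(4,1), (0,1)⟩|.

18

|⟨(4,1)⟩| = 6 and |⟨(0,1)⟩| = 6, so |H| is a multiple of lcm(6, 6) = 6 and divides |G| = 36.
Closing under the operation: H = {(0,0), (0,1), (0,2), (0,3), (0,4), (0,5), (2,0), (2,1), (2,2), (2,3), (2,4), (2,5), (4,0), (4,1), (4,2), (4,3), (4,4), (4,5)}, so |H| = 18.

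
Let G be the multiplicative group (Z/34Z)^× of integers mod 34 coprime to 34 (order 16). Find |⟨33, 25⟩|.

8

|⟨33⟩| = 2 and |⟨25⟩| = 8, so |H| is a multiple of lcm(2, 8) = 8 and divides |G| = 16.
Closing under the operation: H = {1, 9, 13, 15, 19, 21, 25, 33}, so |H| = 8.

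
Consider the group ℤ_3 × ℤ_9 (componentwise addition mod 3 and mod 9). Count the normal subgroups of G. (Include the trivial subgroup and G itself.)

G is abelian, so every subgroup is normal.
G has 10 subgroups in total, hence 10 normal subgroups.

10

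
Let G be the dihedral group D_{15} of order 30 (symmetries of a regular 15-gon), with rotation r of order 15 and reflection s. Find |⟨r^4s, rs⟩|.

|⟨r^4s⟩| = 2 and |⟨rs⟩| = 2, so |H| is a multiple of lcm(2, 2) = 2 and divides |G| = 30.
Closing under the operation: H = {e, r^3, r^6, r^9, r^12, rs, r^4s, r^7s, r^10s, r^13s}, so |H| = 10.

10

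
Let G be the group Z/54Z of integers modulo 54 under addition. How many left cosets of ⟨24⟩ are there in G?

|⟨24⟩| = 9 and |G| = 54.
By Lagrange, [G : H] = |G|/|H| = 54/9 = 6.

6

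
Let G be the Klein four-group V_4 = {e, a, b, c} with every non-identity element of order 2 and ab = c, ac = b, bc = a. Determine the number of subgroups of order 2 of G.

|G| = 4 and 2 | 4, so subgroups of order 2 are possible by Lagrange.
The subgroups of order 2 are: {e, a}; {e, b}; {e, c}.
So G has 3 subgroups of order 2.

3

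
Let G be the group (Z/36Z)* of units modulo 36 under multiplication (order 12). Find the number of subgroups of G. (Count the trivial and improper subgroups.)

10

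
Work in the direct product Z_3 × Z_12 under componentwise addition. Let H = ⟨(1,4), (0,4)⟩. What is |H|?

|⟨(1,4)⟩| = 3 and |⟨(0,4)⟩| = 3, so |H| is a multiple of lcm(3, 3) = 3 and divides |G| = 36.
Closing under the operation: H = {(0,0), (0,4), (0,8), (1,0), (1,4), (1,8), (2,0), (2,4), (2,8)}, so |H| = 9.

9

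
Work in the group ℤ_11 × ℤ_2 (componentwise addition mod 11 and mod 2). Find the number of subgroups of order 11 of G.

1

|G| = 22 and 11 | 22, so subgroups of order 11 are possible by Lagrange.
The subgroups of order 11 are: {(0,0), (1,0), (2,0), (3,0), (4,0), (5,0), (6,0), (7,0), (8,0), (9,0), (10,0)}.
So G has 1 subgroup of order 11.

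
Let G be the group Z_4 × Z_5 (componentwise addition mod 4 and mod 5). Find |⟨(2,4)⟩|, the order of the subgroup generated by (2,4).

The order of (2,4) in Z_4 × Z_5 is lcm(ord(2) in Z_4, ord(4) in Z_5).
ord(2) = 2 and ord(4) = 5, so |⟨(2,4)⟩| = lcm(2, 5) = 10.

10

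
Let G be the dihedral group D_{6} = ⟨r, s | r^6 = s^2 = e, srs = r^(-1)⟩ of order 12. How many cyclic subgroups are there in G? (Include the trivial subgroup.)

Each element a generates a cyclic subgroup ⟨a⟩; distinct elements may generate the same one (a cyclic group of order d has φ(d) generators).
Cyclic subgroups by order — order 1: 1; order 2: 7; order 3: 1; order 6: 1.
Total: 10.

10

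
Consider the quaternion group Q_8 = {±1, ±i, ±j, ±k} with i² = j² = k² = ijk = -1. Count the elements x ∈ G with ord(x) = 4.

The elements of order 4 are: i, -i, j, -j, k, -k.
That's 6.

6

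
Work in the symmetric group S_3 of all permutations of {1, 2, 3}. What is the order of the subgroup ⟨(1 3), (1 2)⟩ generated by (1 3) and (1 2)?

6

|⟨(1 3)⟩| = 2 and |⟨(1 2)⟩| = 2, so |H| is a multiple of lcm(2, 2) = 2 and divides |G| = 6.
Closing {(1 3), (1 2)} under the group operation gives all of G, so |H| = 6.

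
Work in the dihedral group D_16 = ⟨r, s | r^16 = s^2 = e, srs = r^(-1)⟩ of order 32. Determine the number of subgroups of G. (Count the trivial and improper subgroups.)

36

|G| = 32, so by Lagrange every subgroup order divides 32. Divisors: 1, 2, 4, 8, 16, 32.
Subgroups by order — order 1: 1; order 2: 17; order 4: 9; order 8: 5; order 16: 3; order 32: 1.
Total: 1 + 17 + 9 + 5 + 3 + 1 = 36.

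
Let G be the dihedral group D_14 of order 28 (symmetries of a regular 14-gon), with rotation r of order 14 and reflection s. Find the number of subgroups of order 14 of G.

3

|G| = 28 and 14 | 28, so subgroups of order 14 are possible by Lagrange.
The subgroups of order 14 are: {e, r, r^2, r^3, r^4, r^5, r^6, r^7, r^8, r^9, r^10, r^11, r^12, r^13}; {e, r^2, r^4, r^6, r^8, r^10, r^12, s, r^2s, r^4s, r^6s, r^8s, r^10s, r^12s}; {e, r^2, r^4, r^6, r^8, r^10, r^12, rs, r^3s, r^5s, r^7s, r^9s, r^11s, r^13s}.
So G has 3 subgroups of order 14.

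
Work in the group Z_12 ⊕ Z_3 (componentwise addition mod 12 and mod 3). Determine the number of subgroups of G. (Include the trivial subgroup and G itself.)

18

|G| = 36, so by Lagrange every subgroup order divides 36. Divisors: 1, 2, 3, 4, 6, 9, 12, 18, 36.
Subgroups by order — order 1: 1; order 2: 1; order 3: 4; order 4: 1; order 6: 4; order 9: 1; order 12: 4; order 18: 1; order 36: 1.
Total: 1 + 1 + 4 + 1 + 4 + 1 + 4 + 1 + 1 = 18.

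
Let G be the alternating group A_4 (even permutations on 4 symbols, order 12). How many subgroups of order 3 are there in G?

4

|G| = 12 and 3 | 12, so subgroups of order 3 are possible by Lagrange.
The subgroups of order 3 are: {e, (1 2 3), (1 3 2)}; {e, (1 2 4), (1 4 2)}; {e, (1 3 4), (1 4 3)}; {e, (2 3 4), (2 4 3)}.
So G has 4 subgroups of order 3.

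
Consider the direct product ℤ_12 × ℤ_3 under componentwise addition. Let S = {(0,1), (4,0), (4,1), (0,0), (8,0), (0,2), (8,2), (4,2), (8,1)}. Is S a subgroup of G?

|S| = 9 divides |G| = 36, consistent with Lagrange.
S contains the identity, every element's inverse is in S, and S is closed under +: it is a subgroup.

Yes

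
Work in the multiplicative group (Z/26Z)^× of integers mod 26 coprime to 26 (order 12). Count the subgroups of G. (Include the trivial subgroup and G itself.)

|G| = 12, so by Lagrange every subgroup order divides 12. Divisors: 1, 2, 3, 4, 6, 12.
Subgroups by order — order 1: 1; order 2: 1; order 3: 1; order 4: 1; order 6: 1; order 12: 1.
Total: 1 + 1 + 1 + 1 + 1 + 1 = 6.

6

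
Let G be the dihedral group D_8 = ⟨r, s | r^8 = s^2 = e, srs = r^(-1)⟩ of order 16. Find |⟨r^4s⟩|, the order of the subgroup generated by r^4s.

2

Computing powers of r^4s: the smallest k with (r^4s)^k = e is k = 2.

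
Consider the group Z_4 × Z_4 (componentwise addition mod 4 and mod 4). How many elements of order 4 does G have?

An element (a,b) has order lcm(ord(a), ord(b)); count pairs with lcm equal to 4.
Enumerating gives 12 such elements.

12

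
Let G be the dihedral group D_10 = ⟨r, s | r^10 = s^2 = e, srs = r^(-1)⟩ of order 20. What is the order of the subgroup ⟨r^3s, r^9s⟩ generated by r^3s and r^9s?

10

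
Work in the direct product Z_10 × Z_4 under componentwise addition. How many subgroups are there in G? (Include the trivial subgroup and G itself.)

16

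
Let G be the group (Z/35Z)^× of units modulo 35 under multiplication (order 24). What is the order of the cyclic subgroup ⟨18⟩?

Compute successive powers of 18 mod 35: 18, 9, 22, 11, 23, 29, 32, 16, …; 18^12 ≡ 1 (mod 35).
So |⟨18⟩| = 12.

12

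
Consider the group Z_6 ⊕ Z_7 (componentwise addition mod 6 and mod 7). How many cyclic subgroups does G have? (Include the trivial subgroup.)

Each element a generates a cyclic subgroup ⟨a⟩; distinct elements may generate the same one (a cyclic group of order d has φ(d) generators).
Cyclic subgroups by order — order 1: 1; order 2: 1; order 3: 1; order 6: 1; order 7: 1; order 14: 1; order 21: 1; order 42: 1.
Total: 8.

8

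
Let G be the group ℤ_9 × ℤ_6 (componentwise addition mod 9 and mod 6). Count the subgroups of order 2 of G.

1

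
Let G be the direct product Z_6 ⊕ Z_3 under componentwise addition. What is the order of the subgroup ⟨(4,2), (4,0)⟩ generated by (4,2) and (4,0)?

|⟨(4,2)⟩| = 3 and |⟨(4,0)⟩| = 3, so |H| is a multiple of lcm(3, 3) = 3 and divides |G| = 18.
Closing under the operation: H = {(0,0), (0,1), (0,2), (2,0), (2,1), (2,2), (4,0), (4,1), (4,2)}, so |H| = 9.

9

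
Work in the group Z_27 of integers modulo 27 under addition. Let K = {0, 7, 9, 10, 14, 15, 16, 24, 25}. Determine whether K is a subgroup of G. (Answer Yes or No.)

No

7 ∈ K but its inverse 20 ∉ K, so K is not a subgroup.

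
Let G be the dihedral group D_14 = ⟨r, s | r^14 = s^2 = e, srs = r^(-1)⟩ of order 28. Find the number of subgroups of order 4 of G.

|G| = 28 and 4 | 28, so subgroups of order 4 are possible by Lagrange.
The subgroups of order 4 are: {e, r^7, r^3s, r^10s}; {e, r^7, r^4s, r^11s}; {e, r^7, r^5s, r^12s}; {e, r^7, r^6s, r^13s}; … (7 in all).
So G has 7 subgroups of order 4.

7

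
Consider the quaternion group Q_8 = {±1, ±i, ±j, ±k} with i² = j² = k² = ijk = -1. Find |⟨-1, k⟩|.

4

|⟨-1⟩| = 2 and |⟨k⟩| = 4, so |H| is a multiple of lcm(2, 4) = 4 and divides |G| = 8.
Closing under the operation: H = {1, -1, k, -k}, so |H| = 4.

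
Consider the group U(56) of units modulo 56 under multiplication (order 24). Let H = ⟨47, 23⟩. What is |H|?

12

|⟨47⟩| = 6 and |⟨23⟩| = 6, so |H| is a multiple of lcm(6, 6) = 6 and divides |G| = 24.
Closing under the operation: H = {1, 9, 15, 17, 23, 25, 31, 33, 39, 41, 47, 55}, so |H| = 12.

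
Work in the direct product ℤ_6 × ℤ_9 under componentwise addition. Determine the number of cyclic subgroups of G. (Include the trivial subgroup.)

16

Group the elements of G by the cyclic subgroup they generate; each cyclic subgroup of order d accounts for φ(d) elements.
Cyclic subgroups by order — order 1: 1; order 2: 1; order 3: 4; order 6: 4; order 9: 3; order 18: 3.
Total: 16.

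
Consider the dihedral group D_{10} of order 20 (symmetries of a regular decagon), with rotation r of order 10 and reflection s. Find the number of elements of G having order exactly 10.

4

The elements of order 10 are: r, r^3, r^7, r^9.
That's 4.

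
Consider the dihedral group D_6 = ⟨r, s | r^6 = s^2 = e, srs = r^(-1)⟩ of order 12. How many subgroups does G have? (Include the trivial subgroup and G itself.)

|G| = 12, so by Lagrange every subgroup order divides 12. Divisors: 1, 2, 3, 4, 6, 12.
Subgroups by order — order 1: 1; order 2: 7; order 3: 1; order 4: 3; order 6: 3; order 12: 1.
Total: 1 + 7 + 1 + 3 + 3 + 1 = 16.

16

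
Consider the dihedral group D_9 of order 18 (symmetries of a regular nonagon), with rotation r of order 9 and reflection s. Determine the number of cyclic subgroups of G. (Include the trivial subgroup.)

12

A cyclic subgroup of order d is generated by each of its φ(d) elements of order d, so the cyclic subgroups of order d number (#elements of order d)/φ(d).
Cyclic subgroups by order — order 1: 1; order 2: 9; order 3: 1; order 9: 1.
Total: 12.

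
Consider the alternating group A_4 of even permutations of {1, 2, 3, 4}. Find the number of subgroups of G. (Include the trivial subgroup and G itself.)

10

|G| = 12, so by Lagrange every subgroup order divides 12. Divisors: 1, 2, 3, 4, 6, 12.
Subgroups by order — order 1: 1; order 2: 3; order 3: 4; order 4: 1; order 6: 0; order 12: 1.
Total: 1 + 3 + 4 + 1 + 0 + 1 = 10.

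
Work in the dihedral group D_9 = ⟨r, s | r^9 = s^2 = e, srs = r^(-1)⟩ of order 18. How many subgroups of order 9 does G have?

1

|G| = 18 and 9 | 18, so subgroups of order 9 are possible by Lagrange.
The subgroups of order 9 are: {e, r, r^2, r^3, r^4, r^5, r^6, r^7, r^8}.
So G has 1 subgroup of order 9.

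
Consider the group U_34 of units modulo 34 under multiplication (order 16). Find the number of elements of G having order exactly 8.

4

The elements of order 8 are: 9, 15, 19, 25.
That's 4.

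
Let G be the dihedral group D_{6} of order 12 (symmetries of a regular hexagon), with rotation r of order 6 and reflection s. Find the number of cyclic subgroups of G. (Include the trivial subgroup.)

10

A cyclic subgroup of order d is generated by each of its φ(d) elements of order d, so the cyclic subgroups of order d number (#elements of order d)/φ(d).
Cyclic subgroups by order — order 1: 1; order 2: 7; order 3: 1; order 6: 1.
Total: 10.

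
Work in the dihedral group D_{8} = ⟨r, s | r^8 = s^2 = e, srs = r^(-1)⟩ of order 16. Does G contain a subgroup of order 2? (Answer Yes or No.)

2 | 16. A subgroup of order 2 is {e, r^2s}.

Yes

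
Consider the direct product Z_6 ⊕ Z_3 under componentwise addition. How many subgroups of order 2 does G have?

|G| = 18 and 2 | 18, so subgroups of order 2 are possible by Lagrange.
The subgroups of order 2 are: {(0,0), (3,0)}.
So G has 1 subgroup of order 2.

1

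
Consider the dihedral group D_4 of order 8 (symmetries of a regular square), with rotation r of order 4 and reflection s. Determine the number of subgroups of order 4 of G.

|G| = 8 and 4 | 8, so subgroups of order 4 are possible by Lagrange.
The subgroups of order 4 are: {e, r, r^2, r^3}; {e, r^2, s, r^2s}; {e, r^2, rs, r^3s}.
So G has 3 subgroups of order 4.

3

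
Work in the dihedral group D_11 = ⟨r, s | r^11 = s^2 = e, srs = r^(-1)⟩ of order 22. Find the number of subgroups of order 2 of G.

11

|G| = 22 and 2 | 22, so subgroups of order 2 are possible by Lagrange.
The subgroups of order 2 are: {e, r^10s}; {e, r^2s}; {e, r^3s}; {e, r^4s}; … (11 in all).
So G has 11 subgroups of order 2.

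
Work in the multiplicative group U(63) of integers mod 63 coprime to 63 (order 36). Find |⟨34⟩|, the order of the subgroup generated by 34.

6

Compute successive powers of 34 mod 63: 34, 22, 55, 43, 13, 1; 34^6 ≡ 1 (mod 63).
So |⟨34⟩| = 6.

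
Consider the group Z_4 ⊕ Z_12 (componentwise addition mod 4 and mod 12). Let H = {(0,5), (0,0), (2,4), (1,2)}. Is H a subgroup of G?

No

(2,4) ∈ H but its inverse (2,8) ∉ H, so H is not a subgroup.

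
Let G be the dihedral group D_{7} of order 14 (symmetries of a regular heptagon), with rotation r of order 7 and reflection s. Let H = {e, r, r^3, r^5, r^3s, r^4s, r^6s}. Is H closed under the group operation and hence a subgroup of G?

No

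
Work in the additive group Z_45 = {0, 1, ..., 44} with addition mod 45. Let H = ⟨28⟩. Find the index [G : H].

|⟨28⟩| = 45 and |G| = 45.
By Lagrange, [G : H] = |G|/|H| = 45/45 = 1.

1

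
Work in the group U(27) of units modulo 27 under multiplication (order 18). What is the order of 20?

18

Compute successive powers of 20 mod 27: 20, 22, 8, 25, 14, 10, 11, 4, …; 20^18 ≡ 1 (mod 27).
So |⟨20⟩| = 18.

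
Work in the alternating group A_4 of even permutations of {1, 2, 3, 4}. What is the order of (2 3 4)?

3

Computing powers of (2 3 4): the smallest k with ((2 3 4))^k = e is k = 3.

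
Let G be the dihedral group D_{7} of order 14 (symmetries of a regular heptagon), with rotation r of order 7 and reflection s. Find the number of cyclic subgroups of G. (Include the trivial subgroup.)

9

Group the elements of G by the cyclic subgroup they generate; each cyclic subgroup of order d accounts for φ(d) elements.
Cyclic subgroups by order — order 1: 1; order 2: 7; order 7: 1.
Total: 9.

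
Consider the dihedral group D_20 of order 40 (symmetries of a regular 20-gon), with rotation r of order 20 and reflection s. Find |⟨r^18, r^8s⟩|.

|⟨r^18⟩| = 10 and |⟨r^8s⟩| = 2, so |H| is a multiple of lcm(10, 2) = 10 and divides |G| = 40.
Closing under the operation: H = {e, r^2, r^4, r^6, r^8, r^10, r^12, r^14, r^16, r^18, s, r^2s, r^4s, r^6s, r^8s, r^10s, r^12s, r^14s, r^16s, r^18s}, so |H| = 20.

20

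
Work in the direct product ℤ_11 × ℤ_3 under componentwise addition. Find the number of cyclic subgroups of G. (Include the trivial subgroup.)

A cyclic subgroup of order d is generated by each of its φ(d) elements of order d, so the cyclic subgroups of order d number (#elements of order d)/φ(d).
Cyclic subgroups by order — order 1: 1; order 3: 1; order 11: 1; order 33: 1.
Total: 4.

4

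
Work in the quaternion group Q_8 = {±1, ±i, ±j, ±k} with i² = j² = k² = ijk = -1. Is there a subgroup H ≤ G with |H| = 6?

No

6 does not divide |G| = 8, so by Lagrange no subgroup of order 6 exists.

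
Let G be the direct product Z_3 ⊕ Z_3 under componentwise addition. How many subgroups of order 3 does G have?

4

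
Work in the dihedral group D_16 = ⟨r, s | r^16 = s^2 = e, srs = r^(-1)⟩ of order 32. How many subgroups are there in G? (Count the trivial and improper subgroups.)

36

|G| = 32, so by Lagrange every subgroup order divides 32. Divisors: 1, 2, 4, 8, 16, 32.
Subgroups by order — order 1: 1; order 2: 17; order 4: 9; order 8: 5; order 16: 3; order 32: 1.
Total: 1 + 17 + 9 + 5 + 3 + 1 = 36.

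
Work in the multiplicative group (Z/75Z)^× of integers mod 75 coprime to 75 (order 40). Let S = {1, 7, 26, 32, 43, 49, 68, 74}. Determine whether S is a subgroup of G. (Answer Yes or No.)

Yes

|S| = 8 divides |G| = 40, consistent with Lagrange.
S contains the identity, every element's inverse is in S, and S is closed under ·: it is a subgroup.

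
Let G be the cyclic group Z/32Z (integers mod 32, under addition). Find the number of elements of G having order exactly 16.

8

In a cyclic group of order 32, the number of elements of order d (for d | 32) is φ(d).
φ(16) = 8.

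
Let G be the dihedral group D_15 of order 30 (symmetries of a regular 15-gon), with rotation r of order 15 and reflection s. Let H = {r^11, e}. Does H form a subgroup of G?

r^11 ∈ H but its inverse r^4 ∉ H, so H is not a subgroup.

No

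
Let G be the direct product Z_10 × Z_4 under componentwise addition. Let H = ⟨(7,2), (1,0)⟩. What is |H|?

|⟨(7,2)⟩| = 10 and |⟨(1,0)⟩| = 10, so |H| is a multiple of lcm(10, 10) = 10 and divides |G| = 40.
Closing under the operation: H = {(0,0), (0,2), (1,0), (1,2), (2,0), (2,2), (3,0), (3,2), (4,0), (4,2), (5,0), (5,2), (6,0), (6,2), (7,0), (7,2), (8,0), (8,2), (9,0), (9,2)}, so |H| = 20.

20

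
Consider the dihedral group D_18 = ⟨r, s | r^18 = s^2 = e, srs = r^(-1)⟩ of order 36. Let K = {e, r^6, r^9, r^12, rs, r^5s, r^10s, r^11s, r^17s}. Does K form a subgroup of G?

Closure fails: r^11s · r^9 = r^2s ∉ K. So K is not a subgroup.

No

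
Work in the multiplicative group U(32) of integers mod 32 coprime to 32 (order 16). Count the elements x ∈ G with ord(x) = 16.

No element of G has order 16 (even though 16 | 16).

0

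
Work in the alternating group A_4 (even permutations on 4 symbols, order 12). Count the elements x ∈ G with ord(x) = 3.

8

The elements of order 3 are: (2 3 4), (2 4 3), (1 2 3), (1 2 4), (1 3 2), (1 3 4), (1 4 2), (1 4 3).
That's 8.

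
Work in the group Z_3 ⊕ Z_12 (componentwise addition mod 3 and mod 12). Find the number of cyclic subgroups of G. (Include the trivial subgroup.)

15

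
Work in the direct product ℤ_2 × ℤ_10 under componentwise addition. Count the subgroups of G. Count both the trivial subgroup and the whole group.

10

|G| = 20, so by Lagrange every subgroup order divides 20. Divisors: 1, 2, 4, 5, 10, 20.
Subgroups by order — order 1: 1; order 2: 3; order 4: 1; order 5: 1; order 10: 3; order 20: 1.
Total: 1 + 3 + 1 + 1 + 3 + 1 = 10.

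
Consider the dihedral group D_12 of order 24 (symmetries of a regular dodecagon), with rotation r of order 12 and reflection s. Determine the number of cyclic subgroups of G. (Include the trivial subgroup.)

18

Each element a generates a cyclic subgroup ⟨a⟩; distinct elements may generate the same one (a cyclic group of order d has φ(d) generators).
Cyclic subgroups by order — order 1: 1; order 2: 13; order 3: 1; order 4: 1; order 6: 1; order 12: 1.
Total: 18.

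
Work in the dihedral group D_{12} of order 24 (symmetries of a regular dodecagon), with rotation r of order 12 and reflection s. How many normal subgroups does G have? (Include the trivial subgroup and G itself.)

9

G has 34 subgroups. Checking conjugation-invariance by order — order 1: 1/1 normal; order 2: 1/13 normal; order 3: 1/1 normal; order 4: 1/7 normal; order 6: 1/5 normal; order 8: 0/3 normal; order 12: 3/3 normal; order 24: 1/1 normal.
Total normal subgroups: 9.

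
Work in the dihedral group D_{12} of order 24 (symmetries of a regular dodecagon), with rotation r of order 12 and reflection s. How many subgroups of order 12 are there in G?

3

|G| = 24 and 12 | 24, so subgroups of order 12 are possible by Lagrange.
The subgroups of order 12 are: {e, r, r^2, r^3, r^4, r^5, r^6, r^7, r^8, r^9, r^10, r^11}; {e, r^2, r^4, r^6, r^8, r^10, s, r^2s, r^4s, r^6s, r^8s, r^10s}; {e, r^2, r^4, r^6, r^8, r^10, rs, r^3s, r^5s, r^7s, r^9s, r^11s}.
So G has 3 subgroups of order 12.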